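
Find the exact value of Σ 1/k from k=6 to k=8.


Σₖ₌6^8 1/k = 1/6 + 1/7 + 1/8
= 73/168
≈ 0.4345

Sum = 73/168 ≈ 0.4345


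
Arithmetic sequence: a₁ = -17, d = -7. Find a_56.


aₙ = a₁ + (n-1)d
= -17 + (56-1)×-7
= -17 - 385
= -402

a_56 = -402


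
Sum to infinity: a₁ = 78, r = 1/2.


S∞ = a₁/(1-r) = 78/(1 - 1/2)
= 78/(1/2)
= 156

S∞ = 156


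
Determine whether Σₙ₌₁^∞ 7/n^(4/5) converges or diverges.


p-series test: Σ c/n^p converges if p > 1, diverges if p ≤ 1 (constant c > 0 doesn't affect convergence).
p = 4/5
4/5 ≤ 1 → DIVERGES

Diverges (p = 4/5 ≤ 1)


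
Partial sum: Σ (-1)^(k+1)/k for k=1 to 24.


S = 1 - 1/2 + 1/3 - 1/4 + 1/5 - 1/6 + 1/7 - 1/8 ± ...
= 0.6727
(Full series converges to +ln(2) ≈ +0.6931)

S_24 = 0.6727


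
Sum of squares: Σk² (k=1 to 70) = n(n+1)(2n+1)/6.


n = 70
n(n+1)(2n+1)/6 = 70×71×141/6
= 700770/6 = 116795

Σk² = 116795


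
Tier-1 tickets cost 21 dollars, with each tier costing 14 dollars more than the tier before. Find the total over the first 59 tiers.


aₙ = 21 + (59-1)×14 = 833
Sₙ = n(a₁+aₙ)/2 = 59×(21+833)/2
= 59×854/2 = 25193

S_59 = 25193


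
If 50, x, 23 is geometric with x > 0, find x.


GM = √(50×23) = √1150 = 33.9116

GM = 33.9116


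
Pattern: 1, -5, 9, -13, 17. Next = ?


Pattern: alternating sign, magnitude arithmetic (d=4)
Terms: 1, -5, 9, -13, 17
Next term = -21

Next term = -21


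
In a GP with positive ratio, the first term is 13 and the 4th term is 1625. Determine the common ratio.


r^(n-1) = aₙ/a₁
r^3 = 1625/13 = 125
r = 125^(1/3)
= 5

r = 5


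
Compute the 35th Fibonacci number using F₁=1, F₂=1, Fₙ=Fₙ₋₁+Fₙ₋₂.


Fibonacci sequence: 1, 1, 2, 3, 5, 8, 13, 21, 34, 55, 89, ...
F(35) = 9227465

F(35) = 9227465


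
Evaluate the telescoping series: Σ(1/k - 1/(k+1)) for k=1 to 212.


Telescoping: adjacent terms cancel.
= 1/1 - 1/213
= 1 - 1/213 = 212/213

Sum = 212/213


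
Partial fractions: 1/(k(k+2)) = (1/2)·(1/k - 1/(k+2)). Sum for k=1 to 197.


1/(k(k+2)) = (1/2)·(1/k - 1/(k+2)) (partial fractions)
Telescoping: Σ = (1/2)·(1 + 1/2 - 1/198 - 1/199) = 29353/39402

Sum = 29353/39402


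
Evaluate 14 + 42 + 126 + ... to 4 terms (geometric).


Sₙ = 14×(3^4 - 1)/(3 - 1)
= 14×(81 - 1)/2
= 14×80/2
= 560

S_4 = 560


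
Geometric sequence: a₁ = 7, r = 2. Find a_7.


aₙ = a₁·r^(n-1)
= 7×2^6
= 7×64
= 448

a_7 = 448


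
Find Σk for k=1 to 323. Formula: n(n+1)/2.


n(n+1)/2 = 323×324/2 = 104652/2 = 52326

Σk = 52326


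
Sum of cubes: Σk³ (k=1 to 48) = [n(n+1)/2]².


n(n+1)/2 = 48×49/2 = 1176
Σk³ = 1176² = 1382976

Σk³ = 1382976


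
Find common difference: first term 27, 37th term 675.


d = (aₙ - a₁)/(n-1)
= (675 - 27)/(37-1)
= 648/36 = 18

d = 18


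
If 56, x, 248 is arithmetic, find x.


AM = (56 + 248)/2 = 304/2 = 152

AM = 152


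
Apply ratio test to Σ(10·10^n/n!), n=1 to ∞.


aₙ = 10·10^n/n!
a_{n+1}/aₙ = 10^(n+1)/(n+1)! × n!/10^n  (constant 10 cancels)
= 10/(n+1)
L = lim(n→∞) 10/(n+1) = 0
L < 1 → series CONVERGES

Converges (ratio test: L = 0 < 1)


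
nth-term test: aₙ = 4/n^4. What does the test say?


lim(n→∞) 4/n^4 = 0
lim aₙ = 0 → nth-term test is INCONCLUSIVE
(Need other tests; this is actually a convergent p-series with p=4 > 1)

Inconclusive (lim aₙ = 0; need another test)


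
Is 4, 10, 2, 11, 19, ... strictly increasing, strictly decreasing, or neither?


Differences: 6, -8, 9, 8
Difference at position 1 is +6 (> 0) but position 2 is -8 (< 0) — sequence both rises and falls
→ NOT monotonic

Not monotonic


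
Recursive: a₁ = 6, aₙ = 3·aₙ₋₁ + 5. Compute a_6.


Computing step by step:
a_1 = 6
a_2 = 23
a_3 = 74
a_4 = 227
a_5 = 686
a_6 = 2063


a_6 = 2063


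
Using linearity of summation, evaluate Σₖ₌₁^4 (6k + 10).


Σ(6k+10) = 6·Σk + 10·n
= 6·10 + 10·4
= 60 + 40 = 100

Σ = 100


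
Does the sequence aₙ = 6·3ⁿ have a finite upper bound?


aₙ = 6·3ⁿ → as n→∞, aₙ→∞ (since base 3 > 1)
No finite upper bound exists
The sequence is UNBOUNDED

Unbounded (aₙ → ∞ as n → ∞)


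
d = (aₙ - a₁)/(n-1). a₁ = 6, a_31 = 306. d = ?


d = (aₙ - a₁)/(n-1)
= (306 - 6)/(31-1)
= 300/30 = 10

d = 10


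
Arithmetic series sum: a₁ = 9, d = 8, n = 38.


aₙ = 9 + (38-1)×8 = 305
Sₙ = n(a₁+aₙ)/2 = 38×(9+305)/2
= 38×314/2 = 5966

S_38 = 5966


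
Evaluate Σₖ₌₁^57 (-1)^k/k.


S = -1 + 1/2 - 1/3 + 1/4 - 1/5 + 1/6 - 1/7 + 1/8 ± ...
= -0.7018
(Full series converges to -ln(2) ≈ -0.6931)

S_57 = -0.7018


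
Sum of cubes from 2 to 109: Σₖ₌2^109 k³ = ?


Σₖ₌2^109 k³ = [109·110/2]² − [1·2/2]²
= 35940025 − 1 = 35940024

Σk³ = 35940024


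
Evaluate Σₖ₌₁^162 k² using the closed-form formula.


n = 162
n(n+1)(2n+1)/6 = 162×163×325/6
= 8581950/6 = 1430325

Σk² = 1430325


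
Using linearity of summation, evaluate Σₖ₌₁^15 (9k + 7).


Σ(9k+7) = 9·Σk + 7·n
= 9·120 + 7·15
= 1080 + 105 = 1185

Σ = 1185


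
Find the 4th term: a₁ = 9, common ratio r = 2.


aₙ = a₁·r^(n-1)
= 9×2^3
= 9×8
= 72

a_4 = 72


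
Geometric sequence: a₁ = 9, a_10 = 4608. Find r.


r^(n-1) = aₙ/a₁
r^9 = 4608/9 = 512
r = 512^(1/9)
= 2

r = 2


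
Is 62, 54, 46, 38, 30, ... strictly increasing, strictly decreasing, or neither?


Differences: -8, -8, -8, -8
All differences < 0 → strictly DECREASING

Monotonically decreasing


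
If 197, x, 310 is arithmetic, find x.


AM = (197 + 310)/2 = 507/2 = 253.5

AM = 253.5


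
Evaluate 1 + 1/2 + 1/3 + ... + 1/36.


H_36 = 1/1 + 1/2 + 1/3 + ... + 1/36
= 54801925434709/13127595717600
≈ 4.1746

H_36 = 54801925434709/13127595717600 ≈ 4.1746


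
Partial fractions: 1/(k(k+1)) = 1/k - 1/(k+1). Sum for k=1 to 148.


1/(k(k+1)) = 1/k - 1/(k+1) (partial fractions)
Telescoping: Σ = 1 - 1/149 = 148/149

Sum = 148/149


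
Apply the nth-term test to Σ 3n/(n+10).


lim(n→∞) 3n/(n+10) = 3/1 = 3  (divide numerator and denominator by n)
lim aₙ = 3 ≠ 0 → series DIVERGES

Diverges (lim aₙ = 3 ≠ 0)


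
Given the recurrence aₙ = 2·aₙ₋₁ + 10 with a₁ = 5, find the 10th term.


Computing step by step:
a_1 = 5
a_2 = 20
a_3 = 50
a_4 = 110
a_5 = 230
a_6 = 470
a_7 = 950
a_8 = 1910
a_9 = 3830
a_10 = 7670


a_10 = 7670


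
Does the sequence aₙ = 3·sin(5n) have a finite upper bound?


For all n, -1 ≤ sin(5n) ≤ 1, so -3 ≤ 3·sin(5n) ≤ 3
Lower bound: -3, Upper bound: 3
The sequence IS bounded

Bounded (-3 ≤ aₙ ≤ 3)


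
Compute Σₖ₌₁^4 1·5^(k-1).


Sₙ = 1×(5^4 - 1)/(5 - 1)
= 1×(625 - 1)/4
= 1×624/4
= 156

S_4 = 156


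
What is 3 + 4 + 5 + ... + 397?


Σₖ₌3^397 k = Σₖ₌₁^397 k − Σₖ₌₁^2 k
= 397·398/2 − 2·3/2
= 79003 − 3 = 79000

Σk = 79000


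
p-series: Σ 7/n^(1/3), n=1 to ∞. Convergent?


p-series test: Σ c/n^p converges if p > 1, diverges if p ≤ 1 (constant c > 0 doesn't affect convergence).
p = 1/3
1/3 ≤ 1 → DIVERGES

Diverges (p = 1/3 ≤ 1)


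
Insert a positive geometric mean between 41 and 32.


GM = √(41×32) = √1312 = 36.2215

GM = 36.2215


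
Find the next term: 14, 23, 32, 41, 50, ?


Pattern: arithmetic (d=9)
Terms: 14, 23, 32, 41, 50
Next term = 59

Next term = 59


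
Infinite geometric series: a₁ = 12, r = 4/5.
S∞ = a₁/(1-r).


S∞ = a₁/(1-r) = 12/(1 - 4/5)
= 12/(1/5)
= 60

S∞ = 60


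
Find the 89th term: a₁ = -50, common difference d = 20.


aₙ = a₁ + (n-1)d
= -50 + (89-1)×20
= -50 + 1760
= 1710

a_89 = 1710


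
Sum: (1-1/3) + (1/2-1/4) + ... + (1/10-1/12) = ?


Telescoping with gap 2: two head and two tail terms survive.
= (1 + 1/2) - (1/11 + 1/12)
= 3/2 - 1/11 - 1/12 = 175/132

Sum = 175/132


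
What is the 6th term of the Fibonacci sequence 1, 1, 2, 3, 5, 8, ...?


Fibonacci sequence: 1, 1, 2, 3, 5, 8
F(6) = 8

F(6) = 8


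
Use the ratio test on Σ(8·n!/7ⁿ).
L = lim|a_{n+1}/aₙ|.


aₙ = 8·n!/7^n
a_{n+1}/aₙ = (n+1)!/7^(n+1) × 7^n/n!  (constant 8 cancels)
= (n+1)/7
L = lim(n→∞) (n+1)/7 = ∞
L > 1 → series DIVERGES

Diverges (ratio test: L = ∞ > 1)


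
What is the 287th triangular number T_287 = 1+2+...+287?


n(n+1)/2 = 287×288/2 = 82656/2 = 41328

Σk = 41328


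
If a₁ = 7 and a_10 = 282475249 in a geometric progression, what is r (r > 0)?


r^(n-1) = aₙ/a₁
r^9 = 282475249/7 = 40353607
r = 40353607^(1/9)
= 7

r = 7


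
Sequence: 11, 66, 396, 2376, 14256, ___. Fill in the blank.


Pattern: geometric (r=6)
Terms: 11, 66, 396, 2376, 14256
Next term = 85536

Next term = 85536


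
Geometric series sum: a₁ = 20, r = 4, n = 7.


Sₙ = 20×(4^7 - 1)/(4 - 1)
= 20×(16384 - 1)/3
= 20×16383/3
= 109220

S_7 = 109220


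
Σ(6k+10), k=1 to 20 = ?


Σ(6k+10) = 6·Σk + 10·n
= 6·210 + 10·20
= 1260 + 200 = 1460

Σ = 1460


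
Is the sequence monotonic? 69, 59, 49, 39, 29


Differences: -10, -10, -10, -10
All differences < 0 → strictly DECREASING

Monotonically decreasing


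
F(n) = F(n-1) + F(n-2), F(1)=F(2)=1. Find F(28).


Fibonacci sequence: 1, 1, 2, 3, 5, 8, 13, 21, 34, 55, 89, ...
F(28) = 317811

F(28) = 317811


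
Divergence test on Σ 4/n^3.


lim(n→∞) 4/n^3 = 0
lim aₙ = 0 → nth-term test is INCONCLUSIVE
(Need other tests; this is actually a convergent p-series with p=3 > 1)

Inconclusive (lim aₙ = 0; need another test)


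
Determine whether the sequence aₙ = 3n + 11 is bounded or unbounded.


aₙ = 3n + 11 → as n→∞, aₙ→∞
No finite upper bound exists
The sequence is UNBOUNDED

Unbounded (aₙ → ∞ as n → ∞)


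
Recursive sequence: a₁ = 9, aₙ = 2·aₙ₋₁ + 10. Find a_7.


Computing step by step:
a_1 = 9
a_2 = 28
a_3 = 66
a_4 = 142
a_5 = 294
a_6 = 598
a_7 = 1206


a_7 = 1206


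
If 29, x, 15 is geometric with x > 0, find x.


GM = √(29×15) = √435 = 20.8567

GM = 20.8567


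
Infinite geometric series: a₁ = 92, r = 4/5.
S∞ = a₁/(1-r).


S∞ = a₁/(1-r) = 92/(1 - 4/5)
= 92/(1/5)
= 460

S∞ = 460


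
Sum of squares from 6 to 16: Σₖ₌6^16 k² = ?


Σₖ₌6^16 k² = Σₖ₌₁^16 k² − Σₖ₌₁^5 k²
= 16·17·33/6 − 5·6·11/6
= 1496 − 55 = 1441

Σk² = 1441


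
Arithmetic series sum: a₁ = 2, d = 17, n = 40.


aₙ = 2 + (40-1)×17 = 665
Sₙ = n(a₁+aₙ)/2 = 40×(2+665)/2
= 40×667/2 = 13340

S_40 = 13340


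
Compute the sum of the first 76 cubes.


n(n+1)/2 = 76×77/2 = 2926
Σk³ = 2926² = 8561476

Σk³ = 8561476


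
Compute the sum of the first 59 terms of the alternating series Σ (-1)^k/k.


S = -1 + 1/2 - 1/3 + 1/4 - 1/5 + 1/6 - 1/7 + 1/8 ± ...
= -0.7015
(Full series converges to -ln(2) ≈ -0.6931)

S_59 = -0.7015


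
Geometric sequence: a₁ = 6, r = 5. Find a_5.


aₙ = a₁·r^(n-1)
= 6×5^4
= 6×625
= 3750

a_5 = 3750


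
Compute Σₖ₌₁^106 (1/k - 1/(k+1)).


Telescoping: adjacent terms cancel.
= 1/1 - 1/107
= 1 - 1/107 = 106/107

Sum = 106/107


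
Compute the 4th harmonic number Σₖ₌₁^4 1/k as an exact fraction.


H_4 = 1/1 + 1/2 + 1/3 + 1/4
= 25/12
≈ 2.0833

H_4 = 25/12 ≈ 2.0833


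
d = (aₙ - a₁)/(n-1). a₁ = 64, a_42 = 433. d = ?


d = (aₙ - a₁)/(n-1)
= (433 - 64)/(42-1)
= 369/41 = 9

d = 9


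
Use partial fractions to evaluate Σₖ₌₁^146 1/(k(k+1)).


1/(k(k+1)) = 1/k - 1/(k+1) (partial fractions)
Telescoping: Σ = 1 - 1/147 = 146/147

Sum = 146/147


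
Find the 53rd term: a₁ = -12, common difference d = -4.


aₙ = a₁ + (n-1)d
= -12 + (53-1)×-4
= -12 - 208
= -220

a_53 = -220


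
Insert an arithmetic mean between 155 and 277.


AM = (155 + 277)/2 = 432/2 = 216

AM = 216


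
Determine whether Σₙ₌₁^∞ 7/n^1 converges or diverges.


p-series test: Σ c/n^p converges if p > 1, diverges if p ≤ 1 (constant c > 0 doesn't affect convergence).
p = 1
1 ≤ 1 → DIVERGES

Diverges (p = 1 ≤ 1)


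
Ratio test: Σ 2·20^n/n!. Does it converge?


aₙ = 2·20^n/n!
a_{n+1}/aₙ = 20^(n+1)/(n+1)! × n!/20^n  (constant 2 cancels)
= 20/(n+1)
L = lim(n→∞) 20/(n+1) = 0
L < 1 → series CONVERGES

Converges (ratio test: L = 0 < 1)


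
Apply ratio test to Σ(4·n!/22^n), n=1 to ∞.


aₙ = 4·n!/22^n
a_{n+1}/aₙ = (n+1)!/22^(n+1) × 22^n/n!  (constant 4 cancels)
= (n+1)/22
L = lim(n→∞) (n+1)/22 = ∞
L > 1 → series DIVERGES

Diverges (ratio test: L = ∞ > 1)


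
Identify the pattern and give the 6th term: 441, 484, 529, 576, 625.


Pattern: perfect squares: n²
Terms: 441, 484, 529, 576, 625
Next term = 676

Next term = 676


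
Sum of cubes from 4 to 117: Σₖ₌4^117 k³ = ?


Σₖ₌4^117 k³ = [117·118/2]² − [3·4/2]²
= 47651409 − 36 = 47651373

Σk³ = 47651373


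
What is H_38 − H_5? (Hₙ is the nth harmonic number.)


Σₖ₌6^38 1/k = 1/6 + 1/7 + 1/8 + ... + 1/38
= 944517924598993/485721041551200
≈ 1.9446

Sum = 944517924598993/485721041551200 ≈ 1.9446


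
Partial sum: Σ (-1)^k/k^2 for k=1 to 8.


S = -1 + 1/4 - 1/9 + 1/16 - 1/25 + 1/36 - 1/49 + 1/64
= -0.8156
(Full series converges to -π²/12 ≈ -0.8225)

S_8 = -0.8156


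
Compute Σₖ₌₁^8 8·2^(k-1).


Sₙ = 8×(2^8 - 1)/(2 - 1)
= 8×(256 - 1)/1
= 8×255/1
= 2040

S_8 = 2040


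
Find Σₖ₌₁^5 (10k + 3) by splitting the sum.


Σ(10k+3) = 10·Σk + 3·n
= 10·15 + 3·5
= 150 + 15 = 165

Σ = 165


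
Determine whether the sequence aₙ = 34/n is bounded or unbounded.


a₁ = 34, a₂ = 34/2, a₃ = 34/3, ...
0 < aₙ ≤ 34 for all n ≥ 1
Lower bound: 0, Upper bound: 34
The sequence IS bounded

Bounded (0 < aₙ ≤ 34)


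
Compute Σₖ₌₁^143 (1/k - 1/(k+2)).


Telescoping with gap 2: two head and two tail terms survive.
= (1 + 1/2) - (1/144 + 1/145)
= 3/2 - 1/144 - 1/145 = 31031/20880

Sum = 31031/20880


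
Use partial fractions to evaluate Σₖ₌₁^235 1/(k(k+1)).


1/(k(k+1)) = 1/k - 1/(k+1) (partial fractions)
Telescoping: Σ = 1 - 1/236 = 235/236

Sum = 235/236


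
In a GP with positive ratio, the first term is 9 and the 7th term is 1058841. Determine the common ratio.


r^(n-1) = aₙ/a₁
r^6 = 1058841/9 = 117649
r = 117649^(1/6)
= ±7; taking r > 0 gives r = 7

r = 7


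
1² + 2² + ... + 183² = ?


n = 183
n(n+1)(2n+1)/6 = 183×184×367/6
= 12357624/6 = 2059604

Σk² = 2059604


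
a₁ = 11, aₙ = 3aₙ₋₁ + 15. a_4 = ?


Computing step by step:
a_1 = 11
a_2 = 48
a_3 = 159
a_4 = 492


a_4 = 492


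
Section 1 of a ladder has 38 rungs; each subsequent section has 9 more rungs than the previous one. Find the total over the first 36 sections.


aₙ = 38 + (36-1)×9 = 353
Sₙ = n(a₁+aₙ)/2 = 36×(38+353)/2
= 36×391/2 = 7038

S_36 = 7038


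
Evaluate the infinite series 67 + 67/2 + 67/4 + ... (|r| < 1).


S∞ = a₁/(1-r) = 67/(1 - 1/2)
= 67/(1/2)
= 134

S∞ = 134


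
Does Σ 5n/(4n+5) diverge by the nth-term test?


lim(n→∞) 5n/(4n+5) = 5/4 = 5/4  (divide numerator and denominator by n)
lim aₙ = 5/4 ≠ 0 → series DIVERGES

Diverges (lim aₙ = 5/4 ≠ 0)


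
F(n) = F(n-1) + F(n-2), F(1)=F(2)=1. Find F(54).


Fibonacci sequence: 1, 1, 2, 3, 5, 8, 13, 21, 34, 55, 89, ...
F(54) = 86267571272

F(54) = 86267571272


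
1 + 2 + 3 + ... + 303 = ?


n(n+1)/2 = 303×304/2 = 92112/2 = 46056

Σk = 46056


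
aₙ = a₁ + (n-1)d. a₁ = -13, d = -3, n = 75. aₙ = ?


aₙ = a₁ + (n-1)d
= -13 + (75-1)×-3
= -13 - 222
= -235

a_75 = -235


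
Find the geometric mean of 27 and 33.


GM = √(27×33) = √891 = 29.8496

GM = 29.8496


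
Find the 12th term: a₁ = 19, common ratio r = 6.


aₙ = a₁·r^(n-1)
= 19×6^11
= 19×362797056
= 6893144064

a_12 = 6893144064


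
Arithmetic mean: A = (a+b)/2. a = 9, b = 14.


AM = (9 + 14)/2 = 23/2 = 11.5

AM = 11.5


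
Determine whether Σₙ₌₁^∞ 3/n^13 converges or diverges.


p-series test: Σ c/n^p converges if p > 1, diverges if p ≤ 1 (constant c > 0 doesn't affect convergence).
p = 13
13 > 1 → CONVERGES

Converges (p = 13 > 1)


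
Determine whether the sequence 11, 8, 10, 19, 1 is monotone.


Differences: -3, 2, 9, -18
Difference at position 2 is +2 (> 0) but position 1 is -3 (< 0) — sequence both rises and falls
→ NOT monotonic

Not monotonic


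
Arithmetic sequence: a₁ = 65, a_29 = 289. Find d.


d = (aₙ - a₁)/(n-1)
= (289 - 65)/(29-1)
= 224/28 = 8

d = 8


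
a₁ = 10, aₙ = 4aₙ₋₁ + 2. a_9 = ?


Computing step by step:
a_1 = 10
a_2 = 42
a_3 = 170
a_4 = 682
a_5 = 2730
a_6 = 10922
a_7 = 43690
a_8 = 174762
a_9 = 699050


a_9 = 699050


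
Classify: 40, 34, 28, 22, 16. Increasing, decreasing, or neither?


Differences: -6, -6, -6, -6
All differences < 0 → strictly DECREASING

Monotonically decreasing


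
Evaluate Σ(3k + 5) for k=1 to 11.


Σ(3k+5) = 3·Σk + 5·n
= 3·66 + 5·11
= 198 + 55 = 253

Σ = 253


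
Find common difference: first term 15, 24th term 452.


d = (aₙ - a₁)/(n-1)
= (452 - 15)/(24-1)
= 437/23 = 19

d = 19


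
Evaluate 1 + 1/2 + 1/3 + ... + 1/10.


H_10 = 1/1 + 1/2 + 1/3 + 1/4 + 1/5 + 1/6 + 1/7 + 1/8 + 1/9 + 1/10
= 7381/2520
≈ 2.929

H_10 = 7381/2520 ≈ 2.929


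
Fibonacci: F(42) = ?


Fibonacci sequence: 1, 1, 2, 3, 5, 8, 13, 21, 34, 55, 89, ...
F(42) = 267914296

F(42) = 267914296


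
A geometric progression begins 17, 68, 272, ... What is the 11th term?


aₙ = a₁·r^(n-1)
= 17×4^10
= 17×1048576
= 17825792

a_11 = 17825792


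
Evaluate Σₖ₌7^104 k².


Σₖ₌7^104 k² = Σₖ₌₁^104 k² − Σₖ₌₁^6 k²
= 104·105·209/6 − 6·7·13/6
= 380380 − 91 = 380289

Σk² = 380289


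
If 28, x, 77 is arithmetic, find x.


AM = (28 + 77)/2 = 105/2 = 52.5

AM = 52.5


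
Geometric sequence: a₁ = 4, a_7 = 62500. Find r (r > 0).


r^(n-1) = aₙ/a₁
r^6 = 62500/4 = 15625
r = 15625^(1/6)
= ±5; taking r > 0 gives r = 5

r = 5


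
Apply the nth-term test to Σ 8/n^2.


lim(n→∞) 8/n^2 = 0
lim aₙ = 0 → nth-term test is INCONCLUSIVE
(Need other tests; this is actually a convergent p-series with p=2 > 1)

Inconclusive (lim aₙ = 0; need another test)


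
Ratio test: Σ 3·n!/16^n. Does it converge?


aₙ = 3·n!/16^n
a_{n+1}/aₙ = (n+1)!/16^(n+1) × 16^n/n!  (constant 3 cancels)
= (n+1)/16
L = lim(n→∞) (n+1)/16 = ∞
L > 1 → series DIVERGES

Diverges (ratio test: L = ∞ > 1)


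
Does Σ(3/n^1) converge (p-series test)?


p-series test: Σ c/n^p converges if p > 1, diverges if p ≤ 1 (constant c > 0 doesn't affect convergence).
p = 1
1 ≤ 1 → DIVERGES

Diverges (p = 1 ≤ 1)


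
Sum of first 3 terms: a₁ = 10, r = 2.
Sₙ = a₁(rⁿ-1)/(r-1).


Sₙ = 10×(2^3 - 1)/(2 - 1)
= 10×(8 - 1)/1
= 10×7/1
= 70

S_3 = 70


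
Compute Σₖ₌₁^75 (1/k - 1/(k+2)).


Telescoping with gap 2: two head and two tail terms survive.
= (1 + 1/2) - (1/76 + 1/77)
= 3/2 - 1/76 - 1/77 = 8625/5852

Sum = 8625/5852


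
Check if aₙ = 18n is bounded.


aₙ = 18n → as n→∞, aₙ→∞
No finite upper bound exists
The sequence is UNBOUNDED

Unbounded (aₙ → ∞ as n → ∞)


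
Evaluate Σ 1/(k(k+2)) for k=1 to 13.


1/(k(k+2)) = (1/2)·(1/k - 1/(k+2)) (partial fractions)
Telescoping: Σ = (1/2)·(1 + 1/2 - 1/14 - 1/15) = 143/210

Sum = 143/210


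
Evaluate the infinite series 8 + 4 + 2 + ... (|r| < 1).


S∞ = a₁/(1-r) = 8/(1 - 1/2)
= 8/(1/2)
= 16

S∞ = 16


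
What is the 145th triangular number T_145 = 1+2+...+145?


n(n+1)/2 = 145×146/2 = 21170/2 = 10585

Σk = 10585


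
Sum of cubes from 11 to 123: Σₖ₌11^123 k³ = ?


Σₖ₌11^123 k³ = [123·124/2]² − [10·11/2]²
= 58155876 − 3025 = 58152851

Σk³ = 58152851


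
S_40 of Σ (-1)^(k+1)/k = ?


S = 1 - 1/2 + 1/3 - 1/4 + 1/5 - 1/6 + 1/7 - 1/8 ± ...
= 0.6808
(Full series converges to +ln(2) ≈ +0.6931)

S_40 = 0.6808


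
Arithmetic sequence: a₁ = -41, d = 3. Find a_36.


aₙ = a₁ + (n-1)d
= -41 + (36-1)×3
= -41 + 105
= 64

a_36 = 64


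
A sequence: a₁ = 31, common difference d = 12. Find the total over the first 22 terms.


aₙ = 31 + (22-1)×12 = 283
Sₙ = n(a₁+aₙ)/2 = 22×(31+283)/2
= 22×314/2 = 3454

S_22 = 3454


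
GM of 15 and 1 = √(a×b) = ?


GM = √(15×1) = √15 = 3.873

GM = 3.873


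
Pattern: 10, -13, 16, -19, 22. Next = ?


Pattern: alternating sign, magnitude arithmetic (d=3)
Terms: 10, -13, 16, -19, 22
Next term = -25

Next term = -25


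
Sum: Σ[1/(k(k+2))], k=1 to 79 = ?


1/(k(k+2)) = (1/2)·(1/k - 1/(k+2)) (partial fractions)
Telescoping: Σ = (1/2)·(1 + 1/2 - 1/80 - 1/81) = 9559/12960

Sum = 9559/12960


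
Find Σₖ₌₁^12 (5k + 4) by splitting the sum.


Σ(5k+4) = 5·Σk + 4·n
= 5·78 + 4·12
= 390 + 48 = 438

Σ = 438


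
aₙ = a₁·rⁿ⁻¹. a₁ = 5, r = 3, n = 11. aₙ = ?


aₙ = a₁·r^(n-1)
= 5×3^10
= 5×59049
= 295245

a_11 = 295245


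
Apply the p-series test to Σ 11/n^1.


p-series test: Σ c/n^p converges if p > 1, diverges if p ≤ 1 (constant c > 0 doesn't affect convergence).
p = 1
1 ≤ 1 → DIVERGES

Diverges (p = 1 ≤ 1)


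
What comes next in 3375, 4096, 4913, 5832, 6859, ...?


Pattern: perfect cubes: n³
Terms: 3375, 4096, 4913, 5832, 6859
Next term = 8000

Next term = 8000


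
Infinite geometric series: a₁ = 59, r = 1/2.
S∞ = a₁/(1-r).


S∞ = a₁/(1-r) = 59/(1 - 1/2)
= 59/(1/2)
= 118

S∞ = 118


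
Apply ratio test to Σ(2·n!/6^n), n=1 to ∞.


aₙ = 2·n!/6^n
a_{n+1}/aₙ = (n+1)!/6^(n+1) × 6^n/n!  (constant 2 cancels)
= (n+1)/6
L = lim(n→∞) (n+1)/6 = ∞
L > 1 → series DIVERGES

Diverges (ratio test: L = ∞ > 1)


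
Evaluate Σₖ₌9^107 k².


Σₖ₌9^107 k² = Σₖ₌₁^107 k² − Σₖ₌₁^8 k²
= 107·108·215/6 − 8·9·17/6
= 414090 − 204 = 413886

Σk² = 413886


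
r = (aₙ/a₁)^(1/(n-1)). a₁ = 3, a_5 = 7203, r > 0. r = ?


r^(n-1) = aₙ/a₁
r^4 = 7203/3 = 2401
r = 2401^(1/4)
= ±7; taking r > 0 gives r = 7

r = 7


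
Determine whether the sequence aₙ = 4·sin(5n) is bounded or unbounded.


For all n, -1 ≤ sin(5n) ≤ 1, so -4 ≤ 4·sin(5n) ≤ 4
Lower bound: -4, Upper bound: 4
The sequence IS bounded

Bounded (-4 ≤ aₙ ≤ 4)


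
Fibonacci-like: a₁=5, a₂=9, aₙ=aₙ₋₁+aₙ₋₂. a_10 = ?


Computing iteratively: 5, 9, 14, 23, 37, 60, 97, 157, 254, 411
a_10 = 411

a_10 = 411


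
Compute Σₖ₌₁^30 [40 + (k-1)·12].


aₙ = 40 + (30-1)×12 = 388
Sₙ = n(a₁+aₙ)/2 = 30×(40+388)/2
= 30×428/2 = 6420

S_30 = 6420


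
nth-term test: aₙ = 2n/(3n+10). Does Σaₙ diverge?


lim(n→∞) 2n/(3n+10) = 2/3 = 2/3  (divide numerator and denominator by n)
lim aₙ = 2/3 ≠ 0 → series DIVERGES

Diverges (lim aₙ = 2/3 ≠ 0)


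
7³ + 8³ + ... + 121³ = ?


Σₖ₌7^121 k³ = [121·122/2]² − [6·7/2]²
= 54479161 − 441 = 54478720

Σk³ = 54478720


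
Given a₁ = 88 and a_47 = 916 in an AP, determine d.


d = (aₙ - a₁)/(n-1)
= (916 - 88)/(47-1)
= 828/46 = 18

d = 18


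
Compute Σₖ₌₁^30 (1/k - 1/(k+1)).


Telescoping: adjacent terms cancel.
= 1/1 - 1/31
= 1 - 1/31 = 30/31

Sum = 30/31


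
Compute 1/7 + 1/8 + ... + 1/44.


Σₖ₌7^44 1/k = 1/7 + 1/8 + 1/9 + ... + 1/44
= 2587326579632228227/1345655451257488800
≈ 1.9227

Sum = 2587326579632228227/1345655451257488800 ≈ 1.9227


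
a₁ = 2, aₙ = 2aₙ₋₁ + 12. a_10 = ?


Computing step by step:
a_1 = 2
a_2 = 16
a_3 = 44
a_4 = 100
a_5 = 212
a_6 = 436
a_7 = 884
a_8 = 1780
a_9 = 3572
a_10 = 7156


a_10 = 7156


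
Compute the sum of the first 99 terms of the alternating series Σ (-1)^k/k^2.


S = -1 + 1/4 - 1/9 + 1/16 - 1/25 + 1/36 - 1/49 + 1/64 ± ...
= -0.8225
(Full series converges to -π²/12 ≈ -0.8225)

S_99 = -0.8225


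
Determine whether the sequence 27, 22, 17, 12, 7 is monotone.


Differences: -5, -5, -5, -5
All differences < 0 → strictly DECREASING

Monotonically decreasing


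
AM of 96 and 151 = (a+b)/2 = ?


AM = (96 + 151)/2 = 247/2 = 123.5

AM = 123.5


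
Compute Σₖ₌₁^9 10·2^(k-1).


Sₙ = 10×(2^9 - 1)/(2 - 1)
= 10×(512 - 1)/1
= 10×511/1
= 5110

S_9 = 5110


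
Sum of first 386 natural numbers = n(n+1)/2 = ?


n(n+1)/2 = 386×387/2 = 149382/2 = 74691

Σk = 74691


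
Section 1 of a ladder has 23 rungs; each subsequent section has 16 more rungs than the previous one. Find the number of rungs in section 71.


aₙ = a₁ + (n-1)d
= 23 + (71-1)×16
= 23 + 1120
= 1143

a_71 = 1143


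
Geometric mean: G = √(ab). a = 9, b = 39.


GM = √(9×39) = √351 = 18.735

GM = 18.735


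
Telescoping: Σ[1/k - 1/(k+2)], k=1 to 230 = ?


Telescoping with gap 2: two head and two tail terms survive.
= (1 + 1/2) - (1/231 + 1/232)
= 3/2 - 1/231 - 1/232 = 79925/53592

Sum = 79925/53592


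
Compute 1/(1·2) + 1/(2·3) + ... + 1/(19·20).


1/(k(k+1)) = 1/k - 1/(k+1) (partial fractions)
Telescoping: Σ = 1 - 1/20 = 19/20

Sum = 19/20


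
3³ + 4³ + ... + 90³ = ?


Σₖ₌3^90 k³ = [90·91/2]² − [2·3/2]²
= 16769025 − 9 = 16769016

Σk³ = 16769016


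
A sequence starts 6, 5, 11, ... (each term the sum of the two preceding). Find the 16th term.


Computing iteratively: 6, 5, 11, 16, 27, 43, 70, 113, 183, 296, 479, 775, ...
a_16 = 5312

a_16 = 5312


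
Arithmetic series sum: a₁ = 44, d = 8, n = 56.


aₙ = 44 + (56-1)×8 = 484
Sₙ = n(a₁+aₙ)/2 = 56×(44+484)/2
= 56×528/2 = 14784

S_56 = 14784


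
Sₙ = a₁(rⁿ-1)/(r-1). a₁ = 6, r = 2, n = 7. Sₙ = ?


Sₙ = 6×(2^7 - 1)/(2 - 1)
= 6×(128 - 1)/1
= 6×127/1
= 762

S_7 = 762


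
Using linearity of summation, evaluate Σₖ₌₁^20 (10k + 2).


Σ(10k+2) = 10·Σk + 2·n
= 10·210 + 2·20
= 2100 + 40 = 2140

Σ = 2140


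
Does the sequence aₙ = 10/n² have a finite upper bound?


a₁ = 10, a₂ = 10/4, a₃ = 10/9, ...
0 < aₙ ≤ 10 for all n ≥ 1
The sequence IS bounded

Bounded (0 < aₙ ≤ 10)


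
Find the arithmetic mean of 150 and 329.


AM = (150 + 329)/2 = 479/2 = 239.5

AM = 239.5


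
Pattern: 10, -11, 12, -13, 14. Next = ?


Pattern: alternating sign, magnitude arithmetic (d=1)
Terms: 10, -11, 12, -13, 14
Next term = -15

Next term = -15


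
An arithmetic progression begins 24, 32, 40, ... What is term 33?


aₙ = a₁ + (n-1)d
= 24 + (33-1)×8
= 24 + 256
= 280

a_33 = 280


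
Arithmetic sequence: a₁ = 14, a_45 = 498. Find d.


d = (aₙ - a₁)/(n-1)
= (498 - 14)/(45-1)
= 484/44 = 11

d = 11


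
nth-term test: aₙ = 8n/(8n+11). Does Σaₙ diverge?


lim(n→∞) 8n/(8n+11) = 8/8 = 1  (divide numerator and denominator by n)
lim aₙ = 1 ≠ 0 → series DIVERGES

Diverges (lim aₙ = 1 ≠ 0)


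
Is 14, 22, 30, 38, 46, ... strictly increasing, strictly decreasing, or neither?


Differences: 8, 8, 8, 8
All differences > 0 → strictly INCREASING

Monotonically increasing


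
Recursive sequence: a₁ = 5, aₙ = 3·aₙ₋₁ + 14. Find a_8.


Computing step by step:
a_1 = 5
a_2 = 29
a_3 = 101
a_4 = 317
a_5 = 965
a_6 = 2909
a_7 = 8741
a_8 = 26237


a_8 = 26237


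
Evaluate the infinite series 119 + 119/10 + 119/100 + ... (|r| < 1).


S∞ = a₁/(1-r) = 119/(1 - 1/10)
= 119/(9/10)
= 1190/9

S∞ = 1190/9


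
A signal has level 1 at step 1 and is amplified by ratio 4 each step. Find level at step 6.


aₙ = a₁·r^(n-1)
= 1×4^5
= 1×1024
= 1024

a_6 = 1024


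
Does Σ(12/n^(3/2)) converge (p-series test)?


p-series test: Σ c/n^p converges if p > 1, diverges if p ≤ 1 (constant c > 0 doesn't affect convergence).
p = 3/2
3/2 > 1 → CONVERGES

Converges (p = 3/2 > 1)


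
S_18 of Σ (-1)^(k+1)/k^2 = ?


S = 1 - 1/4 + 1/9 - 1/16 + 1/25 - 1/36 + 1/49 - 1/64 ± ...
= 0.821
(Full series converges to +π²/12 ≈ +0.8225)

S_18 = 0.821


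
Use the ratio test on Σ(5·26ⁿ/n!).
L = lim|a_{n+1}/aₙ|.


aₙ = 5·26^n/n!
a_{n+1}/aₙ = 26^(n+1)/(n+1)! × n!/26^n  (constant 5 cancels)
= 26/(n+1)
L = lim(n→∞) 26/(n+1) = 0
L < 1 → series CONVERGES

Converges (ratio test: L = 0 < 1)


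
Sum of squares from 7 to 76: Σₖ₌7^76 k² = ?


Σₖ₌7^76 k² = Σₖ₌₁^76 k² − Σₖ₌₁^6 k²
= 76·77·153/6 − 6·7·13/6
= 149226 − 91 = 149135

Σk² = 149135


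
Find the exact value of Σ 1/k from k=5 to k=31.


Σₖ₌5^31 1/k = 1/5 + 1/6 + 1/7 + ... + 1/31
= 140353889699857/72201776446800
≈ 1.9439

Sum = 140353889699857/72201776446800 ≈ 1.9439


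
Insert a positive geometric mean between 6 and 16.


GM = √(6×16) = √96 = 9.798

GM = 9.798


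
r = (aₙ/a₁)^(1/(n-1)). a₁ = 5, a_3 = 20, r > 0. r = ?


r^(n-1) = aₙ/a₁
r^2 = 20/5 = 4
r = 4^(1/2)
= ±2; taking r > 0 gives r = 2

r = 2


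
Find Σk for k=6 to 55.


Σₖ₌6^55 k = Σₖ₌₁^55 k − Σₖ₌₁^5 k
= 55·56/2 − 5·6/2
= 1540 − 15 = 1525

Σk = 1525


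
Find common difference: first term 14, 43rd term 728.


d = (aₙ - a₁)/(n-1)
= (728 - 14)/(43-1)
= 714/42 = 17

d = 17


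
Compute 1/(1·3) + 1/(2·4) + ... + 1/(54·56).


1/(k(k+2)) = (1/2)·(1/k - 1/(k+2)) (partial fractions)
Telescoping: Σ = (1/2)·(1 + 1/2 - 1/55 - 1/56) = 4509/6160

Sum = 4509/6160


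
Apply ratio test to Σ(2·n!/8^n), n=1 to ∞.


aₙ = 2·n!/8^n
a_{n+1}/aₙ = (n+1)!/8^(n+1) × 8^n/n!  (constant 2 cancels)
= (n+1)/8
L = lim(n→∞) (n+1)/8 = ∞
L > 1 → series DIVERGES

Diverges (ratio test: L = ∞ > 1)


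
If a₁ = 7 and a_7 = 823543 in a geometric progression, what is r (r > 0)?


r^(n-1) = aₙ/a₁
r^6 = 823543/7 = 117649
r = 117649^(1/6)
= ±7; taking r > 0 gives r = 7

r = 7


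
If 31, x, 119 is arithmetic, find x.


AM = (31 + 119)/2 = 150/2 = 75

AM = 75


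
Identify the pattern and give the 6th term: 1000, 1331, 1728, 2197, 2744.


Pattern: perfect cubes: n³
Terms: 1000, 1331, 1728, 2197, 2744
Next term = 3375

Next term = 3375


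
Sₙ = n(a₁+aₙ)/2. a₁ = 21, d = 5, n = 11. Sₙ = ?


aₙ = 21 + (11-1)×5 = 71
Sₙ = n(a₁+aₙ)/2 = 11×(21+71)/2
= 11×92/2 = 506

S_11 = 506


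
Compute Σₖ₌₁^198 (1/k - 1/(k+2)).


Telescoping with gap 2: two head and two tail terms survive.
= (1 + 1/2) - (1/199 + 1/200)
= 3/2 - 1/199 - 1/200 = 59301/39800

Sum = 59301/39800


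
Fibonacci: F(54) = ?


Fibonacci sequence: 1, 1, 2, 3, 5, 8, 13, 21, 34, 55, 89, ...
F(54) = 86267571272

F(54) = 86267571272


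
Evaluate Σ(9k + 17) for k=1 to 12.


Σ(9k+17) = 9·Σk + 17·n
= 9·78 + 17·12
= 702 + 204 = 906

Σ = 906


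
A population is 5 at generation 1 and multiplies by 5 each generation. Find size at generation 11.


aₙ = a₁·r^(n-1)
= 5×5^10
= 5×9765625
= 48828125

a_11 = 48828125


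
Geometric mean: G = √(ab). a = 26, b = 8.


GM = √(26×8) = √208 = 14.4222

GM = 14.4222


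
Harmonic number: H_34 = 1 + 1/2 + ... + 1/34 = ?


H_34 = 1/1 + 1/2 + 1/3 + ... + 1/34
= 54062195834749/13127595717600
≈ 4.1182

H_34 = 54062195834749/13127595717600 ≈ 4.1182


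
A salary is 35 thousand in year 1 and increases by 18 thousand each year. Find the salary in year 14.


aₙ = a₁ + (n-1)d
= 35 + (14-1)×18
= 35 + 234
= 269

a_14 = 269


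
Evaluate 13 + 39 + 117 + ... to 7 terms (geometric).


Sₙ = 13×(3^7 - 1)/(3 - 1)
= 13×(2187 - 1)/2
= 13×2186/2
= 14209

S_7 = 14209


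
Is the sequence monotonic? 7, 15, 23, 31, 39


Differences: 8, 8, 8, 8
All differences > 0 → strictly INCREASING

Monotonically increasing


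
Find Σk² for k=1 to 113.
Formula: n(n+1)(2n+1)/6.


n = 113
n(n+1)(2n+1)/6 = 113×114×227/6
= 2924214/6 = 487369

Σk² = 487369


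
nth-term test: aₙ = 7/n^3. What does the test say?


lim(n→∞) 7/n^3 = 0
lim aₙ = 0 → nth-term test is INCONCLUSIVE
(Need other tests; this is actually a convergent p-series with p=3 > 1)

Inconclusive (lim aₙ = 0; need another test)


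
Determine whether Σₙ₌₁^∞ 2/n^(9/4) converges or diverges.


p-series test: Σ c/n^p converges if p > 1, diverges if p ≤ 1 (constant c > 0 doesn't affect convergence).
p = 9/4
9/4 > 1 → CONVERGES

Converges (p = 9/4 > 1)


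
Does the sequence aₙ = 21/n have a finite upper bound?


a₁ = 21, a₂ = 21/2, a₃ = 21/3, ...
0 < aₙ ≤ 21 for all n ≥ 1
Lower bound: 0, Upper bound: 21
The sequence IS bounded

Bounded (0 < aₙ ≤ 21)


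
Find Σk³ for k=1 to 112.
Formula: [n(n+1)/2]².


n(n+1)/2 = 112×113/2 = 6328
Σk³ = 6328² = 40043584

Σk³ = 40043584


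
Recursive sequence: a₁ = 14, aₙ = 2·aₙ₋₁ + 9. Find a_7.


Computing step by step:
a_1 = 14
a_2 = 37
a_3 = 83
a_4 = 175
a_5 = 359
a_6 = 727
a_7 = 1463


a_7 = 1463


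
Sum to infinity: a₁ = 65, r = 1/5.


S∞ = a₁/(1-r) = 65/(1 - 1/5)
= 65/(4/5)
= 325/4

S∞ = 325/4


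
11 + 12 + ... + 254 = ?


Σₖ₌11^254 k = Σₖ₌₁^254 k − Σₖ₌₁^10 k
= 254·255/2 − 10·11/2
= 32385 − 55 = 32330

Σk = 32330


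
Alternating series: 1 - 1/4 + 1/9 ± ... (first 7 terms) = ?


S = 1 - 1/4 + 1/9 - 1/16 + 1/25 - 1/36 + 1/49
= 0.8312
(Full series converges to +π²/12 ≈ +0.8225)

S_7 = 0.8312


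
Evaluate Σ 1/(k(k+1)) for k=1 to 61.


1/(k(k+1)) = 1/k - 1/(k+1) (partial fractions)
Telescoping: Σ = 1 - 1/62 = 61/62

Sum = 61/62


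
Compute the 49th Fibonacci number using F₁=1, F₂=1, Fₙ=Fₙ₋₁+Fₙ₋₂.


Fibonacci sequence: 1, 1, 2, 3, 5, 8, 13, 21, 34, 55, 89, ...
F(49) = 7778742049

F(49) = 7778742049


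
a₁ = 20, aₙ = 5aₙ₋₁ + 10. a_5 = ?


Computing step by step:
a_1 = 20
a_2 = 110
a_3 = 560
a_4 = 2810
a_5 = 14060


a_5 = 14060


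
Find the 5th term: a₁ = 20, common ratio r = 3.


aₙ = a₁·r^(n-1)
= 20×3^4
= 20×81
= 1620

a_5 = 1620


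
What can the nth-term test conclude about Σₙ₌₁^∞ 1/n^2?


lim(n→∞) 1/n^2 = 0
lim aₙ = 0 → nth-term test is INCONCLUSIVE
(Need other tests; this is actually a convergent p-series with p=2 > 1)

Inconclusive (lim aₙ = 0; need another test)


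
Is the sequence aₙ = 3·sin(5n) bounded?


For all n, -1 ≤ sin(5n) ≤ 1, so -3 ≤ 3·sin(5n) ≤ 3
Lower bound: -3, Upper bound: 3
The sequence IS bounded

Bounded (-3 ≤ aₙ ≤ 3)


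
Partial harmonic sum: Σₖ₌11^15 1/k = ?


Σₖ₌11^15 1/k = 1/11 + 1/12 + 1/13 + 1/14 + 1/15
= 7793/20020
≈ 0.3893

Sum = 7793/20020 ≈ 0.3893


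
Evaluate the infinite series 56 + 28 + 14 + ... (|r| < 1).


S∞ = a₁/(1-r) = 56/(1 - 1/2)
= 56/(1/2)
= 112

S∞ = 112


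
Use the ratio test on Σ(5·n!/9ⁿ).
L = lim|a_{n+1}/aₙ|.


aₙ = 5·n!/9^n
a_{n+1}/aₙ = (n+1)!/9^(n+1) × 9^n/n!  (constant 5 cancels)
= (n+1)/9
L = lim(n→∞) (n+1)/9 = ∞
L > 1 → series DIVERGES

Diverges (ratio test: L = ∞ > 1)


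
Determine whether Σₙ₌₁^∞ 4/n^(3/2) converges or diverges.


p-series test: Σ c/n^p converges if p > 1, diverges if p ≤ 1 (constant c > 0 doesn't affect convergence).
p = 3/2
3/2 > 1 → CONVERGES

Converges (p = 3/2 > 1)


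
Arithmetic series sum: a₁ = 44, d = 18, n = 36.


aₙ = 44 + (36-1)×18 = 674
Sₙ = n(a₁+aₙ)/2 = 36×(44+674)/2
= 36×718/2 = 12924

S_36 = 12924


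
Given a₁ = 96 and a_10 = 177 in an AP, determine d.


d = (aₙ - a₁)/(n-1)
= (177 - 96)/(10-1)
= 81/9 = 9

d = 9


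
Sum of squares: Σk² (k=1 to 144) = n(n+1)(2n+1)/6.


n = 144
n(n+1)(2n+1)/6 = 144×145×289/6
= 6034320/6 = 1005720

Σk² = 1005720


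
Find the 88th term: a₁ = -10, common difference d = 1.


aₙ = a₁ + (n-1)d
= -10 + (88-1)×1
= -10 + 87
= 77

a_88 = 77


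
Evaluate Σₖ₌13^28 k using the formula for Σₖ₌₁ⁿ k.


Σₖ₌13^28 k = Σₖ₌₁^28 k − Σₖ₌₁^12 k
= 28·29/2 − 12·13/2
= 406 − 78 = 328

Σk = 328


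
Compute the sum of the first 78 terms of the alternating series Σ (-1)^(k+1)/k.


S = 1 - 1/2 + 1/3 - 1/4 + 1/5 - 1/6 + 1/7 - 1/8 ± ...
= 0.6868
(Full series converges to +ln(2) ≈ +0.6931)

S_78 = 0.6868


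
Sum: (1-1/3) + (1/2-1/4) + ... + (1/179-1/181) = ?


Telescoping with gap 2: two head and two tail terms survive.
= (1 + 1/2) - (1/180 + 1/181)
= 3/2 - 1/180 - 1/181 = 48509/32580

Sum = 48509/32580


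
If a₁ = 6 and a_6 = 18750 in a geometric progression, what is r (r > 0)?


r^(n-1) = aₙ/a₁
r^5 = 18750/6 = 3125
r = 3125^(1/5)
= 5

r = 5


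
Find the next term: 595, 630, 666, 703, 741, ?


Pattern: triangular numbers: n(n+1)/2
Terms: 595, 630, 666, 703, 741
Next term = 780

Next term = 780


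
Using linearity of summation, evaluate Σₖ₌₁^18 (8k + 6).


Σ(8k+6) = 8·Σk + 6·n
= 8·171 + 6·18
= 1368 + 108 = 1476

Σ = 1476


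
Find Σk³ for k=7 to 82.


Σₖ₌7^82 k³ = [82·83/2]² − [6·7/2]²
= 11580409 − 441 = 11579968

Σk³ = 11579968


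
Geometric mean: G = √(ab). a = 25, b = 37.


GM = √(25×37) = √925 = 30.4138

GM = 30.4138


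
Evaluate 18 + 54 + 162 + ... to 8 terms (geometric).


Sₙ = 18×(3^8 - 1)/(3 - 1)
= 18×(6561 - 1)/2
= 18×6560/2
= 59040

S_8 = 59040


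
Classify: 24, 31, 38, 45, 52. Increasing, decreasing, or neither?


Differences: 7, 7, 7, 7
All differences > 0 → strictly INCREASING

Monotonically increasing


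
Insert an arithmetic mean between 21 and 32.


AM = (21 + 32)/2 = 53/2 = 26.5

AM = 26.5


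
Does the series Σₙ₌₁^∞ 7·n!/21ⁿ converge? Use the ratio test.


aₙ = 7·n!/21^n
a_{n+1}/aₙ = (n+1)!/21^(n+1) × 21^n/n!  (constant 7 cancels)
= (n+1)/21
L = lim(n→∞) (n+1)/21 = ∞
L > 1 → series DIVERGES

Diverges (ratio test: L = ∞ > 1)


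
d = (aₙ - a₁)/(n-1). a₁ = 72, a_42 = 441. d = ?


d = (aₙ - a₁)/(n-1)
= (441 - 72)/(42-1)
= 369/41 = 9

d = 9


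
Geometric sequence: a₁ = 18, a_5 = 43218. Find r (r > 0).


r^(n-1) = aₙ/a₁
r^4 = 43218/18 = 2401
r = 2401^(1/4)
= ±7; taking r > 0 gives r = 7

r = 7


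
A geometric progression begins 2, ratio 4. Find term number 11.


aₙ = a₁·r^(n-1)
= 2×4^10
= 2×1048576
= 2097152

a_11 = 2097152


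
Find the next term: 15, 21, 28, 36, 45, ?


Pattern: triangular numbers: n(n+1)/2
Terms: 15, 21, 28, 36, 45
Next term = 55

Next term = 55


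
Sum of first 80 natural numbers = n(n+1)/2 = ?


n(n+1)/2 = 80×81/2 = 6480/2 = 3240

Σk = 3240


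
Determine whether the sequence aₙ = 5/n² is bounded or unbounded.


a₁ = 5, a₂ = 5/4, a₃ = 5/9, ...
0 < aₙ ≤ 5 for all n ≥ 1
The sequence IS bounded

Bounded (0 < aₙ ≤ 5)


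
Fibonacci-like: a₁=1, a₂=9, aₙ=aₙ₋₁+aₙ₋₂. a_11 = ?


Computing iteratively: 1, 9, 10, 19, 29, 48, 77, 125, 202, 327, 529
a_11 = 529

a_11 = 529


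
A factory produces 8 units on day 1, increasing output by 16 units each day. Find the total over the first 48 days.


aₙ = 8 + (48-1)×16 = 760
Sₙ = n(a₁+aₙ)/2 = 48×(8+760)/2
= 48×768/2 = 18432

S_48 = 18432
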